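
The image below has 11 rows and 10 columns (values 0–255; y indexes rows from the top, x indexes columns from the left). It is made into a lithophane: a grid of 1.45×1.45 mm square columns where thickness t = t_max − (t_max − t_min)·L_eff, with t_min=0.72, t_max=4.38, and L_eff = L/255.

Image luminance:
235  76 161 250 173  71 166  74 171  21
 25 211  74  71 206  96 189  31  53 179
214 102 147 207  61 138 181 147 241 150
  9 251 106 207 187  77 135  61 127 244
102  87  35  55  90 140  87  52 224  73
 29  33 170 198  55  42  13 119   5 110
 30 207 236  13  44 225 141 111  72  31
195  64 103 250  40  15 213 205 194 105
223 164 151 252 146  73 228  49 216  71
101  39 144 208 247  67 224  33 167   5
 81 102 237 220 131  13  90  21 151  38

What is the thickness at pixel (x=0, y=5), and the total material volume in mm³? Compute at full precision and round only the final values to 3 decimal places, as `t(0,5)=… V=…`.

span = t_max - t_min = 4.38 - 0.72 = 3.660
L(0,5) = 29, L_eff = 29/255 = 0.113725
t(0,5) = 4.38 - 3.660·0.113725 = 3.964
Σt over all 11·10 pixels = 121622/425 ≈ 286.1694118
V = pitch²·Σt = 1.45²·121622/425 = 601.671

t(0,5)=3.964 V=601.671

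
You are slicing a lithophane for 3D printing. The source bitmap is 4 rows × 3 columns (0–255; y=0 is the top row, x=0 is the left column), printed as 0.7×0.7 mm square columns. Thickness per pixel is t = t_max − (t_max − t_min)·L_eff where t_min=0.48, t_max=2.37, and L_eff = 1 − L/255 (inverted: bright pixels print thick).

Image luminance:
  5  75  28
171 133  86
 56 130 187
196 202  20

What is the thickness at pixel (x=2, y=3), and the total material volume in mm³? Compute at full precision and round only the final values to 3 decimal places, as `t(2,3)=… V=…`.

t(2,3)=0.628 V=7.504

span = t_max - t_min = 2.37 - 0.48 = 1.890
L(2,3) = 20, L_eff = 1 - 20/255 = 0.921569 (inverted)
t(2,3) = 2.37 - 1.890·0.921569 = 0.628
Σt over all 4·3 pixels = 130167/8500 ≈ 15.3137647
V = pitch²·Σt = 0.7²·130167/8500 = 7.504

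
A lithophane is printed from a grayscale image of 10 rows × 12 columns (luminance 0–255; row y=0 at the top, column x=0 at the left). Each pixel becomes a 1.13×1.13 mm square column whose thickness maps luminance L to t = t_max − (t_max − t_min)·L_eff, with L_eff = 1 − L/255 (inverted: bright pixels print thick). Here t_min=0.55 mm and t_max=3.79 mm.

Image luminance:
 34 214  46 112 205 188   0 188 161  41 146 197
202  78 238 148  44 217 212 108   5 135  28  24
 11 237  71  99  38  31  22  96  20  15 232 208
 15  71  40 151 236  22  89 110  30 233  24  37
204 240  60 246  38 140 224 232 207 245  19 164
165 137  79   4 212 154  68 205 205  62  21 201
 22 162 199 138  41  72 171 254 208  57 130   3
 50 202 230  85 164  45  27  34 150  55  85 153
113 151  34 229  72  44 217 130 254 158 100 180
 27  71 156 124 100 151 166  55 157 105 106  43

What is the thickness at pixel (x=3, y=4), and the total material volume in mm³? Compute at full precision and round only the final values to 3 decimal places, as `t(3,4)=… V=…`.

t(3,4)=3.676 V=316.621

span = t_max - t_min = 3.79 - 0.55 = 3.240
L(3,4) = 246, L_eff = 1 - 246/255 = 0.035294 (inverted)
t(3,4) = 3.79 - 3.240·0.035294 = 3.676
Σt over all 10·12 pixels = 526917/2125 ≈ 247.9609412
V = pitch²·Σt = 1.13²·526917/2125 = 316.621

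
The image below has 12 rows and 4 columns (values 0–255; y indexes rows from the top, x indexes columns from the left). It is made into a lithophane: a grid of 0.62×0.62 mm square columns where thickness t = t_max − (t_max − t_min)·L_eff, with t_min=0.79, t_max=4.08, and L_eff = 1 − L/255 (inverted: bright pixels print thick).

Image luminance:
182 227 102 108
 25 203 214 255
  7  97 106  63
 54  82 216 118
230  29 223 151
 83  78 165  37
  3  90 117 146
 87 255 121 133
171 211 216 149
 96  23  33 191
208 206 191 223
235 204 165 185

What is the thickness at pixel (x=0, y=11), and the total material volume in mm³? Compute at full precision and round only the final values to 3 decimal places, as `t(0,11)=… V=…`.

span = t_max - t_min = 4.08 - 0.79 = 3.290
L(0,11) = 235, L_eff = 1 - 235/255 = 0.078431 (inverted)
t(0,11) = 4.08 - 3.290·0.078431 = 3.822
Σt over all 12·4 pixels = 529311/4250 ≈ 124.5437647
V = pitch²·Σt = 0.62²·529311/4250 = 47.875

t(0,11)=3.822 V=47.875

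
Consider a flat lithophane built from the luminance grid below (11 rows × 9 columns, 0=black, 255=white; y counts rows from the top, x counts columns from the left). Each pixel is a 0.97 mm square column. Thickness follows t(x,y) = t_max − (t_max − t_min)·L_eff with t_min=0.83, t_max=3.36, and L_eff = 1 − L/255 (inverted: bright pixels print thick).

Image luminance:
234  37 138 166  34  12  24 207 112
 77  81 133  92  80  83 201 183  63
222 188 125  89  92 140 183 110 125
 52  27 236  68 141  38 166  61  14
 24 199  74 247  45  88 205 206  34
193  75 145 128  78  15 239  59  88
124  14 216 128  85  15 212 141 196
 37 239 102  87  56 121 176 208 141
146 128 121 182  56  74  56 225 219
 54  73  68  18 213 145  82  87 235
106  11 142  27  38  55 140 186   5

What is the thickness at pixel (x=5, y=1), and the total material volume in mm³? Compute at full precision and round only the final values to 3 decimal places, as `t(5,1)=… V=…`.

span = t_max - t_min = 3.36 - 0.83 = 2.530
L(5,1) = 83, L_eff = 1 - 83/255 = 0.674510 (inverted)
t(5,1) = 3.36 - 2.530·0.674510 = 1.653
Σt over all 11·9 pixels = 4970933/25500 ≈ 194.9385490
V = pitch²·Σt = 0.97²·4970933/25500 = 183.418

t(5,1)=1.653 V=183.418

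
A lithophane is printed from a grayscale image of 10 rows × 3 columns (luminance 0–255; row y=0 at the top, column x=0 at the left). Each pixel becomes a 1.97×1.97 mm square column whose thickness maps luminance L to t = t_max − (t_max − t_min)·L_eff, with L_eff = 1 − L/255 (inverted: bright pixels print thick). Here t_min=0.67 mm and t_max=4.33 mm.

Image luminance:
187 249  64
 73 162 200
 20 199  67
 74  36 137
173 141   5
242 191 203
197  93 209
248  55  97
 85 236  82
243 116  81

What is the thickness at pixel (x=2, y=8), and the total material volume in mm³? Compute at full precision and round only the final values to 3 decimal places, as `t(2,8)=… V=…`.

t(2,8)=1.847 V=310.006

span = t_max - t_min = 4.33 - 0.67 = 3.660
L(2,8) = 82, L_eff = 1 - 82/255 = 0.678431 (inverted)
t(2,8) = 4.33 - 3.660·0.678431 = 1.847
Σt over all 10·3 pixels = 79.88
V = pitch²·Σt = 1.97²·79.88 = 310.006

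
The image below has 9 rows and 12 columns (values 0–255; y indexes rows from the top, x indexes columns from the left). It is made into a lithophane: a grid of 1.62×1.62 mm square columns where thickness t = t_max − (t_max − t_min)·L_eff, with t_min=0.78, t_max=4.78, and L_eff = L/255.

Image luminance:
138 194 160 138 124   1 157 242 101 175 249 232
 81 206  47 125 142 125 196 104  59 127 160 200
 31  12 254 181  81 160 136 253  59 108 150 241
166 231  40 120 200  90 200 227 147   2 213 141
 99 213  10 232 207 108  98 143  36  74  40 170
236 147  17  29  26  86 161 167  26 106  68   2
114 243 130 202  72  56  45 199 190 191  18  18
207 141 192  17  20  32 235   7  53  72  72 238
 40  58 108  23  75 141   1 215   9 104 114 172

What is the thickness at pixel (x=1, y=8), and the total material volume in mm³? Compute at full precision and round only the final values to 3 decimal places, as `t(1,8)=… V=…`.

t(1,8)=3.870 V=809.316

span = t_max - t_min = 4.78 - 0.78 = 4.000
L(1,8) = 58, L_eff = 58/255 = 0.227451
t(1,8) = 4.78 - 4.000·0.227451 = 3.870
Σt over all 9·12 pixels = 131062/425 ≈ 308.3811765
V = pitch²·Σt = 1.62²·131062/425 = 809.316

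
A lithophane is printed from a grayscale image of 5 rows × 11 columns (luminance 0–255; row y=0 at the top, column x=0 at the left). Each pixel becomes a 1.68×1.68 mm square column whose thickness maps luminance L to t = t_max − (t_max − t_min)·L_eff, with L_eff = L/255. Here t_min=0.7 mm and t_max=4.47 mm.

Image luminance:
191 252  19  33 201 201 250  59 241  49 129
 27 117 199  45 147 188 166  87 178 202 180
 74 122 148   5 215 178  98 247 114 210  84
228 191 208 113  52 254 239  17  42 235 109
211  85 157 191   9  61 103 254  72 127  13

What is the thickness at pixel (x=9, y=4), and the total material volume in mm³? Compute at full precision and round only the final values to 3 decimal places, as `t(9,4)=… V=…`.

span = t_max - t_min = 4.47 - 0.7 = 3.770
L(9,4) = 127, L_eff = 127/255 = 0.498039
t(9,4) = 4.47 - 3.770·0.498039 = 2.592
Σt over all 5·11 pixels = 848449/6375 ≈ 133.0900392
V = pitch²·Σt = 1.68²·848449/6375 = 375.633

t(9,4)=2.592 V=375.633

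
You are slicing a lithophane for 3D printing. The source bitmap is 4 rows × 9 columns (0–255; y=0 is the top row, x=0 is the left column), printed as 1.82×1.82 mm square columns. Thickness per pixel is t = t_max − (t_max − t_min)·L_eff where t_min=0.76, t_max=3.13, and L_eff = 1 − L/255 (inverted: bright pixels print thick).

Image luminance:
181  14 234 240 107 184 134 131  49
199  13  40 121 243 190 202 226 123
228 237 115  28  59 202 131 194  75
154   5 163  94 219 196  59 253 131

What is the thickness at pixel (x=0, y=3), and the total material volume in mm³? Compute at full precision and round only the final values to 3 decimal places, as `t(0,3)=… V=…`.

t(0,3)=2.191 V=249.913

span = t_max - t_min = 3.13 - 0.76 = 2.370
L(0,3) = 154, L_eff = 1 - 154/255 = 0.396078 (inverted)
t(0,3) = 3.13 - 2.370·0.396078 = 2.191
Σt over all 4·9 pixels = 320653/4250 ≈ 75.4477647
V = pitch²·Σt = 1.82²·320653/4250 = 249.913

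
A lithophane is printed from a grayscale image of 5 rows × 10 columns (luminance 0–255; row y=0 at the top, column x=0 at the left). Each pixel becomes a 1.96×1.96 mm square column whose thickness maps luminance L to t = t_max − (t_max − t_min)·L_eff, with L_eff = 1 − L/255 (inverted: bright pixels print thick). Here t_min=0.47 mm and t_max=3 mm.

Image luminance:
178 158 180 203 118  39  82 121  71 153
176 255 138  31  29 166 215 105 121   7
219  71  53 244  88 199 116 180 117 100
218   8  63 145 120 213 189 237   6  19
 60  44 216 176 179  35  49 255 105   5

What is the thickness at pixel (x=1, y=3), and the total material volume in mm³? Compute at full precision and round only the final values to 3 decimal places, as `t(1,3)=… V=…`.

span = t_max - t_min = 3 - 0.47 = 2.530
L(1,3) = 8, L_eff = 1 - 8/255 = 0.968627 (inverted)
t(1,3) = 3 - 2.530·0.968627 = 0.549
Σt over all 5·10 pixels = 87473/1020 ≈ 85.7578431
V = pitch²·Σt = 1.96²·87473/1020 = 329.447

t(1,3)=0.549 V=329.447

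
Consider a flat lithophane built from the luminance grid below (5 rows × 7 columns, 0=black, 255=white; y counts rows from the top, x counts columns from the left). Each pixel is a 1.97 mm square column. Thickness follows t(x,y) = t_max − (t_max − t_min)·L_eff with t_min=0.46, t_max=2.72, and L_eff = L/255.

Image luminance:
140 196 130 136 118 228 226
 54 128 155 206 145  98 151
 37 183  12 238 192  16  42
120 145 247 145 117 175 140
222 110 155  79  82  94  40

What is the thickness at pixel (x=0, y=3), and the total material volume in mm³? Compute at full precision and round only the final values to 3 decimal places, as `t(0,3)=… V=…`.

t(0,3)=1.656 V=207.734

span = t_max - t_min = 2.72 - 0.46 = 2.260
L(0,3) = 120, L_eff = 120/255 = 0.470588
t(0,3) = 2.72 - 2.260·0.470588 = 1.656
Σt over all 5·7 pixels = 341237/6375 ≈ 53.5273725
V = pitch²·Σt = 1.97²·341237/6375 = 207.734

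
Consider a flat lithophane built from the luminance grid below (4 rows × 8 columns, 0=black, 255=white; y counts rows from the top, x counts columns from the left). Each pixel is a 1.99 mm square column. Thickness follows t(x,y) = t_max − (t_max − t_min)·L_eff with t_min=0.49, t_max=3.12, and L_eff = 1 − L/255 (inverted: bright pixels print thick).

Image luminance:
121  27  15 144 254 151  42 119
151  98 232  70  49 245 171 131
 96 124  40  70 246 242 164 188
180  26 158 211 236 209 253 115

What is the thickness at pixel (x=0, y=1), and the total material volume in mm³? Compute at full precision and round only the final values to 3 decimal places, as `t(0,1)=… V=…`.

t(0,1)=2.047 V=249.075

span = t_max - t_min = 3.12 - 0.49 = 2.630
L(0,1) = 151, L_eff = 1 - 151/255 = 0.407843 (inverted)
t(0,1) = 3.12 - 2.630·0.407843 = 2.047
Σt over all 4·8 pixels = 267309/4250 ≈ 62.8962353
V = pitch²·Σt = 1.99²·267309/4250 = 249.075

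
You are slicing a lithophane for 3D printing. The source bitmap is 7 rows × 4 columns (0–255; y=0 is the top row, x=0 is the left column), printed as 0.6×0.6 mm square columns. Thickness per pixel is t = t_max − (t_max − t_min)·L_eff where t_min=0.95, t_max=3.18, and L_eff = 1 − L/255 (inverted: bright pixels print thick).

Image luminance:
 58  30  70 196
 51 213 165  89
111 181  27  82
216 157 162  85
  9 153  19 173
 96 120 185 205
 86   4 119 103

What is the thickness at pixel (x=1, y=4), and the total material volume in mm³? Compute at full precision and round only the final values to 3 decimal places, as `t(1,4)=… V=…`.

t(1,4)=2.288 V=19.540

span = t_max - t_min = 3.18 - 0.95 = 2.230
L(1,4) = 153, L_eff = 1 - 153/255 = 0.400000 (inverted)
t(1,4) = 3.18 - 2.230·0.400000 = 2.288
Σt over all 7·4 pixels = 92273/1700 ≈ 54.2782353
V = pitch²·Σt = 0.6²·92273/1700 = 19.540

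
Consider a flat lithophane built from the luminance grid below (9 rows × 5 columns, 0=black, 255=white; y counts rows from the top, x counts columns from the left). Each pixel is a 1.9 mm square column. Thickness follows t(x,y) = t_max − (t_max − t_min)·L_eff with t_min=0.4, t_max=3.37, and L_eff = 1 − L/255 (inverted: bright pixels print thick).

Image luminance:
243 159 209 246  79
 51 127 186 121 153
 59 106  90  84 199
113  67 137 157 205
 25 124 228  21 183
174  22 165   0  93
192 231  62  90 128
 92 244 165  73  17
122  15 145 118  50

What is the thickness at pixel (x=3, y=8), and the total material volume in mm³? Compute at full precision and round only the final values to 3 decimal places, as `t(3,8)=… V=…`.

span = t_max - t_min = 3.37 - 0.4 = 2.970
L(3,8) = 118, L_eff = 1 - 118/255 = 0.537255 (inverted)
t(3,8) = 3.37 - 2.970·0.537255 = 1.774
Σt over all 9·5 pixels = 70443/850 ≈ 82.8741176
V = pitch²·Σt = 1.9²·70443/850 = 299.176

t(3,8)=1.774 V=299.176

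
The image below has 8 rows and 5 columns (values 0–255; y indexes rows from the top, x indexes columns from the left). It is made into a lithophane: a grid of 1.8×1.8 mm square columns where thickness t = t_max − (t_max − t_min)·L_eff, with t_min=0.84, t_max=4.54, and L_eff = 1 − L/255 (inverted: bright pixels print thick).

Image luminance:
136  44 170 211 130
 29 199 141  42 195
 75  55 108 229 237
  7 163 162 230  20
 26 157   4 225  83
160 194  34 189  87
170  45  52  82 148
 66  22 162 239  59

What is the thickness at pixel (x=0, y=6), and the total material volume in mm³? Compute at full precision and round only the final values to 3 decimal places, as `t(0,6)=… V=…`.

span = t_max - t_min = 4.54 - 0.84 = 3.700
L(0,6) = 170, L_eff = 1 - 170/255 = 0.333333 (inverted)
t(0,6) = 4.54 - 3.700·0.333333 = 3.307
Σt over all 8·5 pixels = 262799/2550 ≈ 103.0584314
V = pitch²·Σt = 1.8²·262799/2550 = 333.909

t(0,6)=3.307 V=333.909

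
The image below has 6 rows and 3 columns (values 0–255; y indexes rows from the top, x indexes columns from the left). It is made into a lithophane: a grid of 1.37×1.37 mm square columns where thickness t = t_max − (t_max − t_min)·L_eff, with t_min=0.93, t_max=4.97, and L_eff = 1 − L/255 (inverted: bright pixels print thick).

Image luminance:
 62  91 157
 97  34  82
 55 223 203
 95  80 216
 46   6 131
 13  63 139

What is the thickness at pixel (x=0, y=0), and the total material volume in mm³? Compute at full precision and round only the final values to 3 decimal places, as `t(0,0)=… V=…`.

t(0,0)=1.912 V=84.736

span = t_max - t_min = 4.97 - 0.93 = 4.040
L(0,0) = 62, L_eff = 1 - 62/255 = 0.756863 (inverted)
t(0,0) = 4.97 - 4.040·0.756863 = 1.912
Σt over all 6·3 pixels = 575621/12750 ≈ 45.1467451
V = pitch²·Σt = 1.37²·575621/12750 = 84.736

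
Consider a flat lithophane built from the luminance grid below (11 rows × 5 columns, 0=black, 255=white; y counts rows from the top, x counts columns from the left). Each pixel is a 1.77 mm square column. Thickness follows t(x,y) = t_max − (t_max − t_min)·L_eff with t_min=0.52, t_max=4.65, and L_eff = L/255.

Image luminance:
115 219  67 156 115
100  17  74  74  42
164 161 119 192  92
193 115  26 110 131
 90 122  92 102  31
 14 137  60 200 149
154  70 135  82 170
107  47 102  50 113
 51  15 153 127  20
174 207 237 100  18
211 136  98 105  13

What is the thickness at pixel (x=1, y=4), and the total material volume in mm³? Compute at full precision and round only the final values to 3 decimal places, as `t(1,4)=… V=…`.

span = t_max - t_min = 4.65 - 0.52 = 4.130
L(1,4) = 122, L_eff = 122/255 = 0.478431
t(1,4) = 4.65 - 4.130·0.478431 = 2.674
Σt over all 11·5 pixels = 4054363/25500 ≈ 158.9946275
V = pitch²·Σt = 1.77²·4054363/25500 = 498.114

t(1,4)=2.674 V=498.114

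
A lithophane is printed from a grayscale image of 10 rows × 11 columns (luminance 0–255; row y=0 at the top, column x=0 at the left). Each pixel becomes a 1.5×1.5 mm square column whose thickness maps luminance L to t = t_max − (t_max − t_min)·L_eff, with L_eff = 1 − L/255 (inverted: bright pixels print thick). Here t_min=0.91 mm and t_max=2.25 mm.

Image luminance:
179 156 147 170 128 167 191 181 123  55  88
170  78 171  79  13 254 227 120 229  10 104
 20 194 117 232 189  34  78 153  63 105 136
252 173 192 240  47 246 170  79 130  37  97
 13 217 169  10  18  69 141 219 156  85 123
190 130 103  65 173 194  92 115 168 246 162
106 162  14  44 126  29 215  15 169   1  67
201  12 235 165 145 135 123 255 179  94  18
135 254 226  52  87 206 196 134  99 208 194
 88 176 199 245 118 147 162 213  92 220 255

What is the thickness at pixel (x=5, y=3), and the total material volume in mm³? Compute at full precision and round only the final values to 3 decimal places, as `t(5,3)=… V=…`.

t(5,3)=2.203 V=403.737

span = t_max - t_min = 2.25 - 0.91 = 1.340
L(5,3) = 246, L_eff = 1 - 246/255 = 0.035294 (inverted)
t(5,3) = 2.25 - 1.340·0.035294 = 2.203
Σt over all 10·11 pixels = 2287841/12750 ≈ 179.4385098
V = pitch²·Σt = 1.5²·2287841/12750 = 403.737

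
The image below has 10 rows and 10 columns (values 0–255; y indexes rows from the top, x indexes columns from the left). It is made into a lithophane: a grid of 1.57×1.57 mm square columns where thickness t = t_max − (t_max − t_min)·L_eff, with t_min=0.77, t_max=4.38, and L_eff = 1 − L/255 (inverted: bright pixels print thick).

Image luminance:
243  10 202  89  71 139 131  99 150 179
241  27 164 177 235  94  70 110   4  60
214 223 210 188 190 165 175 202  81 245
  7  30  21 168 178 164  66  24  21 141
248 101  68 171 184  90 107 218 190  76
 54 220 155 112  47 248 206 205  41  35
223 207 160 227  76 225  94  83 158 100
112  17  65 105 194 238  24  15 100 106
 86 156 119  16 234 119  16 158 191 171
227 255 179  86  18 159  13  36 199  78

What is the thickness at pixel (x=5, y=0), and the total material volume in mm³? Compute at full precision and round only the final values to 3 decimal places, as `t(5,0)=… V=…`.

span = t_max - t_min = 4.38 - 0.77 = 3.610
L(5,0) = 139, L_eff = 1 - 139/255 = 0.454902 (inverted)
t(5,0) = 4.38 - 3.610·0.454902 = 2.738
Σt over all 10·10 pixels = 2222323/8500 ≈ 261.4497647
V = pitch²·Σt = 1.57²·2222323/8500 = 644.448

t(5,0)=2.738 V=644.448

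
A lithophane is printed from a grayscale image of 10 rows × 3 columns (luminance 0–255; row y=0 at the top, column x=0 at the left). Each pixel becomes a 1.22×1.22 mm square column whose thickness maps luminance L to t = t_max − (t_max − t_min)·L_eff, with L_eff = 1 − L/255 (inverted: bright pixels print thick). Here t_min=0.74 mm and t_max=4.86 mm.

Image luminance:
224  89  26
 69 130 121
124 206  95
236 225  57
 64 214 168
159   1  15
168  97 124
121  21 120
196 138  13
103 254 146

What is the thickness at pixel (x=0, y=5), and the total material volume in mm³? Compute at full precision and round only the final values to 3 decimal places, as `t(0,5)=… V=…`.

t(0,5)=3.309 V=122.597

span = t_max - t_min = 4.86 - 0.74 = 4.120
L(0,5) = 159, L_eff = 1 - 159/255 = 0.376471 (inverted)
t(0,5) = 4.86 - 4.120·0.376471 = 3.309
Σt over all 10·3 pixels = 525097/6375 ≈ 82.3681569
V = pitch²·Σt = 1.22²·525097/6375 = 122.597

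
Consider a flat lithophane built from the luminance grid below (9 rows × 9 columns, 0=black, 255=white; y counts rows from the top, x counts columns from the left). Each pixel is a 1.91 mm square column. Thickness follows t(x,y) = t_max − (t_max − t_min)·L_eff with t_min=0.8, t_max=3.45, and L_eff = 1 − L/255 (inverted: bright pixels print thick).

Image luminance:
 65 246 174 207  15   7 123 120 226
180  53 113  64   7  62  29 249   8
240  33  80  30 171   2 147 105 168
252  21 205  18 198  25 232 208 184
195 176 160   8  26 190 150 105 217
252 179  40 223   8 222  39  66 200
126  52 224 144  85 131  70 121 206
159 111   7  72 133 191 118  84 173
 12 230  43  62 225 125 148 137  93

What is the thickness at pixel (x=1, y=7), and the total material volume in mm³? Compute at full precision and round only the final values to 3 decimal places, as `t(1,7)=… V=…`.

t(1,7)=1.954 V=615.703

span = t_max - t_min = 3.45 - 0.8 = 2.650
L(1,7) = 111, L_eff = 1 - 111/255 = 0.564706 (inverted)
t(1,7) = 3.45 - 2.650·0.564706 = 1.954
Σt over all 9·9 pixels = 57383/340 ≈ 168.7735294
V = pitch²·Σt = 1.91²·57383/340 = 615.703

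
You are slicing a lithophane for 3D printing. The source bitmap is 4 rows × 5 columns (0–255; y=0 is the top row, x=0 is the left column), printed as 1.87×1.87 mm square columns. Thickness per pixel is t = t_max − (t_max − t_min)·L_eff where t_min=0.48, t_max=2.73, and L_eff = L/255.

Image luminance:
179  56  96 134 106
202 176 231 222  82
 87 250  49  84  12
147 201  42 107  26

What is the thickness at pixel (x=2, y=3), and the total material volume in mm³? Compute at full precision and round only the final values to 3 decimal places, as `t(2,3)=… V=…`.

t(2,3)=2.359 V=114.133

span = t_max - t_min = 2.73 - 0.48 = 2.250
L(2,3) = 42, L_eff = 42/255 = 0.164706
t(2,3) = 2.73 - 2.250·0.164706 = 2.359
Σt over all 4·5 pixels = 11097/340 ≈ 32.6382353
V = pitch²·Σt = 1.87²·11097/340 = 114.133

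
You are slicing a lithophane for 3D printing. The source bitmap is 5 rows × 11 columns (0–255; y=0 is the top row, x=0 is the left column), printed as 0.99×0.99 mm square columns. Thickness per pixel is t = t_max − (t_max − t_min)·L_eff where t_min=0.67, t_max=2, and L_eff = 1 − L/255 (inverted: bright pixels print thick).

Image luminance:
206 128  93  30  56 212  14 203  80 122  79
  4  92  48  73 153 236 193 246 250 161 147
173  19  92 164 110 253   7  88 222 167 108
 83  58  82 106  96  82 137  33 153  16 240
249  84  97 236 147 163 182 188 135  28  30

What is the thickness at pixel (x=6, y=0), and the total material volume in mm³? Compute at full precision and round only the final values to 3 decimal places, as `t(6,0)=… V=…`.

span = t_max - t_min = 2 - 0.67 = 1.330
L(6,0) = 14, L_eff = 1 - 14/255 = 0.945098 (inverted)
t(6,0) = 2 - 1.330·0.945098 = 0.743
Σt over all 5·11 pixels = 1851257/25500 ≈ 72.5983137
V = pitch²·Σt = 0.99²·1851257/25500 = 71.154

t(6,0)=0.743 V=71.154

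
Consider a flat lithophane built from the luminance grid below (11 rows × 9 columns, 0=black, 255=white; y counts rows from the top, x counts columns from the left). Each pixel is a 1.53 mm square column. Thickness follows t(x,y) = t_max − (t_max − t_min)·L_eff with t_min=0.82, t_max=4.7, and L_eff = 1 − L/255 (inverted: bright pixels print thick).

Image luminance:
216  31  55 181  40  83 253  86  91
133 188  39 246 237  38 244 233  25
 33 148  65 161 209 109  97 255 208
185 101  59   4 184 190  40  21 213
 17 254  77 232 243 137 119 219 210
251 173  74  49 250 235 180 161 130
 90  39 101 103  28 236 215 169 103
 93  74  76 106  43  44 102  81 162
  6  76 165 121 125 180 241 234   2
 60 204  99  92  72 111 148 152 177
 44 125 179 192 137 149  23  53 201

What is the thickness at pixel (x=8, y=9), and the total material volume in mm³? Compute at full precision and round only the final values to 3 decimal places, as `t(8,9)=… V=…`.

t(8,9)=3.513 V=651.114

span = t_max - t_min = 4.7 - 0.82 = 3.880
L(8,9) = 177, L_eff = 1 - 177/255 = 0.305882 (inverted)
t(8,9) = 4.7 - 3.880·0.305882 = 3.513
Σt over all 11·9 pixels = 9457/34 ≈ 278.1470588
V = pitch²·Σt = 1.53²·9457/34 = 651.114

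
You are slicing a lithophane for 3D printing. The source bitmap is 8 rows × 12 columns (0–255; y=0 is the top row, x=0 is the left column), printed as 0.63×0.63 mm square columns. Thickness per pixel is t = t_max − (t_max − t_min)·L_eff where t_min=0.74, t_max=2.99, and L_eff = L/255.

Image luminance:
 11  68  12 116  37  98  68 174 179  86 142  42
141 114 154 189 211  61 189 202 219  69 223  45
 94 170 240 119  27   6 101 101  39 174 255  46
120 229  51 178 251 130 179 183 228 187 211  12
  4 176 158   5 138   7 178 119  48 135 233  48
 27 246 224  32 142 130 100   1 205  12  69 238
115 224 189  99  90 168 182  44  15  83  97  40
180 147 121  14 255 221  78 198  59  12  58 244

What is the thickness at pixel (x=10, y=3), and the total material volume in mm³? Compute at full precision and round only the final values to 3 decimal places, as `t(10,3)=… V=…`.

span = t_max - t_min = 2.99 - 0.74 = 2.250
L(10,3) = 211, L_eff = 211/255 = 0.827451
t(10,3) = 2.99 - 2.250·0.827451 = 1.128
Σt over all 8·12 pixels = 311133/1700 ≈ 183.0194118
V = pitch²·Σt = 0.63²·311133/1700 = 72.640

t(10,3)=1.128 V=72.640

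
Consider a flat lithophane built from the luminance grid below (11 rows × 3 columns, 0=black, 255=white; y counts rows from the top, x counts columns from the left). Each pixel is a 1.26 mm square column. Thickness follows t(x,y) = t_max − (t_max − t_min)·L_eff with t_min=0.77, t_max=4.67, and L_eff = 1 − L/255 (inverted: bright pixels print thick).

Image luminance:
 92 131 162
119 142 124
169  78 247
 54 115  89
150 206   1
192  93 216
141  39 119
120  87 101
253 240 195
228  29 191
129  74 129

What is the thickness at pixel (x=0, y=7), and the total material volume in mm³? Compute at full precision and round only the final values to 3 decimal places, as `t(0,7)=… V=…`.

span = t_max - t_min = 4.67 - 0.77 = 3.900
L(0,7) = 120, L_eff = 1 - 120/255 = 0.529412 (inverted)
t(0,7) = 4.67 - 3.900·0.529412 = 2.605
Σt over all 11·3 pixels = 159027/1700 ≈ 93.5452941
V = pitch²·Σt = 1.26²·159027/1700 = 148.513

t(0,7)=2.605 V=148.513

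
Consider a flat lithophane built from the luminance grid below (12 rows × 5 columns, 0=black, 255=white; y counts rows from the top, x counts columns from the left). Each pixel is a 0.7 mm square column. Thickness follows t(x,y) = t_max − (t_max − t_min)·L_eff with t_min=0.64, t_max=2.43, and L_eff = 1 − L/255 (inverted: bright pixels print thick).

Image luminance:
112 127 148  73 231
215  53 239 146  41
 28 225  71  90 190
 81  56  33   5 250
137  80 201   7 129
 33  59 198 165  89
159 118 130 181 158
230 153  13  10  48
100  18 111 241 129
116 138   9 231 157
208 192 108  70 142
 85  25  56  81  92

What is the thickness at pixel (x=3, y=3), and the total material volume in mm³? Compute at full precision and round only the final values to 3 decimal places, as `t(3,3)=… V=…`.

span = t_max - t_min = 2.43 - 0.64 = 1.790
L(3,3) = 5, L_eff = 1 - 5/255 = 0.980392 (inverted)
t(3,3) = 2.43 - 1.790·0.980392 = 0.675
Σt over all 12·5 pixels = 131527/1500 ≈ 87.6846667
V = pitch²·Σt = 0.7²·131527/1500 = 42.965

t(3,3)=0.675 V=42.965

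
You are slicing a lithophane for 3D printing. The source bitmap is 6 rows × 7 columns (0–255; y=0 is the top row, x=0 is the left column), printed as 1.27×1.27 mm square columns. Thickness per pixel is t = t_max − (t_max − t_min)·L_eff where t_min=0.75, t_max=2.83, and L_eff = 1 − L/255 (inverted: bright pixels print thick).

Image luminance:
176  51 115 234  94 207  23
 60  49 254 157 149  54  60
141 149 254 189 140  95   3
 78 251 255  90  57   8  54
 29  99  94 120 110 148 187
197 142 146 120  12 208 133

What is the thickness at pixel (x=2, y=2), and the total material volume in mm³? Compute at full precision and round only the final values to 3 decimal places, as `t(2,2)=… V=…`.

span = t_max - t_min = 2.83 - 0.75 = 2.080
L(2,2) = 254, L_eff = 1 - 254/255 = 0.003922 (inverted)
t(2,2) = 2.83 - 2.080·0.003922 = 2.822
Σt over all 6·7 pixels = 941593/12750 ≈ 73.8504314
V = pitch²·Σt = 1.27²·941593/12750 = 119.113

t(2,2)=2.822 V=119.113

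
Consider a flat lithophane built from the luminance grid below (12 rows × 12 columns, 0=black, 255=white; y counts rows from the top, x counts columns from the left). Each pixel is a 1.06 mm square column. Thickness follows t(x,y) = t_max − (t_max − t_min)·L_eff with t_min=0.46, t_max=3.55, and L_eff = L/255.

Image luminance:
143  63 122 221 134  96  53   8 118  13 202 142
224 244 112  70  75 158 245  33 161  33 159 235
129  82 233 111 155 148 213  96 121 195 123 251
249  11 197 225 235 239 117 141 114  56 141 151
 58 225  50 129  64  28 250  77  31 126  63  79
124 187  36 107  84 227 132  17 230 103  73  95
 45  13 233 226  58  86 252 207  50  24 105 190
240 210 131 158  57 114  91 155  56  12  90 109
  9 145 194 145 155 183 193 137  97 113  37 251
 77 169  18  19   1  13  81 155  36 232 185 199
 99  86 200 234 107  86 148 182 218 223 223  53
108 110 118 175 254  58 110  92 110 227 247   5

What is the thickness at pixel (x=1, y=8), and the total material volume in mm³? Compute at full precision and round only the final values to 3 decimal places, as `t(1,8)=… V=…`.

span = t_max - t_min = 3.55 - 0.46 = 3.090
L(1,8) = 145, L_eff = 145/255 = 0.568627
t(1,8) = 3.55 - 3.090·0.568627 = 1.793
Σt over all 12·12 pixels = 2427237/8500 ≈ 285.5572941
V = pitch²·Σt = 1.06²·2427237/8500 = 320.852

t(1,8)=1.793 V=320.852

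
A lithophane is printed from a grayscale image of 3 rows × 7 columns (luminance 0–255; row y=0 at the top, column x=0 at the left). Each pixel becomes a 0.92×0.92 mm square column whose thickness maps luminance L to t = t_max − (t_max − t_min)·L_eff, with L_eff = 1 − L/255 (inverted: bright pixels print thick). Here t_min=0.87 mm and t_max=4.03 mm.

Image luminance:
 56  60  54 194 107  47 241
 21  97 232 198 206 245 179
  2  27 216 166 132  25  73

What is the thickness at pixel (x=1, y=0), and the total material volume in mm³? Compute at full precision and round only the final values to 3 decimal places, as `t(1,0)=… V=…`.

span = t_max - t_min = 4.03 - 0.87 = 3.160
L(1,0) = 60, L_eff = 1 - 60/255 = 0.764706 (inverted)
t(1,0) = 4.03 - 3.160·0.764706 = 1.614
Σt over all 3·7 pixels = 1280533/25500 ≈ 50.2169804
V = pitch²·Σt = 0.92²·1280533/25500 = 42.504

t(1,0)=1.614 V=42.504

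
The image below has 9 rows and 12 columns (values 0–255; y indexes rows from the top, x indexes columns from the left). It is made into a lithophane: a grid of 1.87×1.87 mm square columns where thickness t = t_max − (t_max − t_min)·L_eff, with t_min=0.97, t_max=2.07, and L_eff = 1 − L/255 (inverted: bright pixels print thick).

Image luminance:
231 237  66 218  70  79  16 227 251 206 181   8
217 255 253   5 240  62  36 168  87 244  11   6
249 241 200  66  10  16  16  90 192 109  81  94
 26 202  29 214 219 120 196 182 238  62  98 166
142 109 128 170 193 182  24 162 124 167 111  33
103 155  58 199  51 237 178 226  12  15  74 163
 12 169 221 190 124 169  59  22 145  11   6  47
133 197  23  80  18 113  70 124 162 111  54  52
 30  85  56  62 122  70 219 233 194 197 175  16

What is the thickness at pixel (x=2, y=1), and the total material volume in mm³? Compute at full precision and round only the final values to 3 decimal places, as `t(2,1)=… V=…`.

span = t_max - t_min = 2.07 - 0.97 = 1.100
L(2,1) = 253, L_eff = 1 - 253/255 = 0.007843 (inverted)
t(2,1) = 2.07 - 1.100·0.007843 = 2.061
Σt over all 9·12 pixels = 4861/30 ≈ 162.0333333
V = pitch²·Σt = 1.87²·4861/30 = 566.614

t(2,1)=2.061 V=566.614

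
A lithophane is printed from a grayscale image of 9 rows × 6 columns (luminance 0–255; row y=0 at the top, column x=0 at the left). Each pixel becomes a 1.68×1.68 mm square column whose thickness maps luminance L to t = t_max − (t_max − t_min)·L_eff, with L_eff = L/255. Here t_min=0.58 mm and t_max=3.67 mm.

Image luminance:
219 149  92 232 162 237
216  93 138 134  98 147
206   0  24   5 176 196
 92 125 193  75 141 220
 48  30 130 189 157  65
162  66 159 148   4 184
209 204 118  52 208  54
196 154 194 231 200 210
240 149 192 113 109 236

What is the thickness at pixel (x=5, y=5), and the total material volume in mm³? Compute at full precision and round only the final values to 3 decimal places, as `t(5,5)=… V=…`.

t(5,5)=1.440 V=293.226

span = t_max - t_min = 3.67 - 0.58 = 3.090
L(5,5) = 184, L_eff = 184/255 = 0.721569
t(5,5) = 3.67 - 3.090·0.721569 = 1.440
Σt over all 9·6 pixels = 883087/8500 ≈ 103.8925882
V = pitch²·Σt = 1.68²·883087/8500 = 293.226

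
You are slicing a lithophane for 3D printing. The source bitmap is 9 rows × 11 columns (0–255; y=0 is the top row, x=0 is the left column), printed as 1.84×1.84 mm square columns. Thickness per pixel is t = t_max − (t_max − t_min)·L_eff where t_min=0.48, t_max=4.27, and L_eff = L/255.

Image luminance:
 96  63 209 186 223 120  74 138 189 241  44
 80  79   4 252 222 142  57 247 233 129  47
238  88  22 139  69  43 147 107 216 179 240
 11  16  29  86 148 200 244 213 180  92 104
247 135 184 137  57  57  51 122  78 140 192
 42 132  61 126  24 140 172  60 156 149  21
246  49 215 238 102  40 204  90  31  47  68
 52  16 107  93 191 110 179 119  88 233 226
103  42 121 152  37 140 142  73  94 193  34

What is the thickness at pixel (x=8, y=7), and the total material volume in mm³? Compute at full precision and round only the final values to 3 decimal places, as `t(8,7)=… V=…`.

span = t_max - t_min = 4.27 - 0.48 = 3.790
L(8,7) = 88, L_eff = 88/255 = 0.345098
t(8,7) = 4.27 - 3.790·0.345098 = 2.962
Σt over all 9·11 pixels = 6139139/25500 ≈ 240.7505490
V = pitch²·Σt = 1.84²·6139139/25500 = 815.085

t(8,7)=2.962 V=815.085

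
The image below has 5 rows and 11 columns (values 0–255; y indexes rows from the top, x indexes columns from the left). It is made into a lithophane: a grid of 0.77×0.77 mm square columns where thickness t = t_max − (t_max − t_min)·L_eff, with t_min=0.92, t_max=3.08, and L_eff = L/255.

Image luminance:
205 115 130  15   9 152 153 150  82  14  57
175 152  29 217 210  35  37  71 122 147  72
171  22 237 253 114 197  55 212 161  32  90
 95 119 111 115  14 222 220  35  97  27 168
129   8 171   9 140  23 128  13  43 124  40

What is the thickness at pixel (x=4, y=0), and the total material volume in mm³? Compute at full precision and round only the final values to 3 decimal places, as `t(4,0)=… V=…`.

t(4,0)=3.004 V=70.585

span = t_max - t_min = 3.08 - 0.92 = 2.160
L(4,0) = 9, L_eff = 9/255 = 0.035294
t(4,0) = 3.08 - 2.160·0.035294 = 3.004
Σt over all 5·11 pixels = 252983/2125 ≈ 119.0508235
V = pitch²·Σt = 0.77²·252983/2125 = 70.585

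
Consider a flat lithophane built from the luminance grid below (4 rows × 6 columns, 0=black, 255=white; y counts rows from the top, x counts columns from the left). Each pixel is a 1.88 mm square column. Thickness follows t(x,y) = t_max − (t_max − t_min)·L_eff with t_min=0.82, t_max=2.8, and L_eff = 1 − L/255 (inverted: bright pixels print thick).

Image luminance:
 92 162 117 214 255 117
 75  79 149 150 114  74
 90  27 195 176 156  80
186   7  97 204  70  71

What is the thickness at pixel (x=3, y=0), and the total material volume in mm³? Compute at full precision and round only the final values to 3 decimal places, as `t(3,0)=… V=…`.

span = t_max - t_min = 2.8 - 0.82 = 1.980
L(3,0) = 214, L_eff = 1 - 214/255 = 0.160784 (inverted)
t(3,0) = 2.8 - 1.980·0.160784 = 2.482
Σt over all 4·6 pixels = 181221/4250 ≈ 42.6402353
V = pitch²·Σt = 1.88²·181221/4250 = 150.708

t(3,0)=2.482 V=150.708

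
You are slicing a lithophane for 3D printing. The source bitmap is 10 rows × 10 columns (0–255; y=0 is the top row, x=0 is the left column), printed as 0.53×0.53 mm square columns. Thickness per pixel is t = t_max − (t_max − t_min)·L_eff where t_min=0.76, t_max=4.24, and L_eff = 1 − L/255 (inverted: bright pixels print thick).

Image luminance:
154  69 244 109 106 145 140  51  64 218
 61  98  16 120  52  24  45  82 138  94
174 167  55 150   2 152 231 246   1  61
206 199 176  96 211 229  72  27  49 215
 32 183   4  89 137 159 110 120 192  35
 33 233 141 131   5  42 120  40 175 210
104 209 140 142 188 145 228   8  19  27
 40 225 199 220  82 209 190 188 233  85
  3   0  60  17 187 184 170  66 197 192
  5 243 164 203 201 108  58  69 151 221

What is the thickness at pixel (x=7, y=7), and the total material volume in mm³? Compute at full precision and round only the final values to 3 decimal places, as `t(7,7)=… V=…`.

span = t_max - t_min = 4.24 - 0.76 = 3.480
L(7,7) = 188, L_eff = 1 - 188/255 = 0.262745 (inverted)
t(7,7) = 4.24 - 3.480·0.262745 = 3.326
Σt over all 10·10 pixels = 103756/425 ≈ 244.1317647
V = pitch²·Σt = 0.53²·103756/425 = 68.577

t(7,7)=3.326 V=68.577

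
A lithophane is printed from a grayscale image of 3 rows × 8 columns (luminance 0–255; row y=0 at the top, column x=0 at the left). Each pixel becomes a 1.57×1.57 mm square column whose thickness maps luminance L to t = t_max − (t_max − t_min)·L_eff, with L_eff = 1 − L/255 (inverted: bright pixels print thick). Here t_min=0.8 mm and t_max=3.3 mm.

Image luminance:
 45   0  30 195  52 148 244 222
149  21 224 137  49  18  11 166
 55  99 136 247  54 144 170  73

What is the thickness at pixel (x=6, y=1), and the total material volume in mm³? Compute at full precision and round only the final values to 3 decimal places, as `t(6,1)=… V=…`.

span = t_max - t_min = 3.3 - 0.8 = 2.500
L(6,1) = 11, L_eff = 1 - 11/255 = 0.956863 (inverted)
t(6,1) = 3.3 - 2.500·0.956863 = 0.908
Σt over all 3·8 pixels = 23237/510 ≈ 45.5627451
V = pitch²·Σt = 1.57²·23237/510 = 112.308

t(6,1)=0.908 V=112.308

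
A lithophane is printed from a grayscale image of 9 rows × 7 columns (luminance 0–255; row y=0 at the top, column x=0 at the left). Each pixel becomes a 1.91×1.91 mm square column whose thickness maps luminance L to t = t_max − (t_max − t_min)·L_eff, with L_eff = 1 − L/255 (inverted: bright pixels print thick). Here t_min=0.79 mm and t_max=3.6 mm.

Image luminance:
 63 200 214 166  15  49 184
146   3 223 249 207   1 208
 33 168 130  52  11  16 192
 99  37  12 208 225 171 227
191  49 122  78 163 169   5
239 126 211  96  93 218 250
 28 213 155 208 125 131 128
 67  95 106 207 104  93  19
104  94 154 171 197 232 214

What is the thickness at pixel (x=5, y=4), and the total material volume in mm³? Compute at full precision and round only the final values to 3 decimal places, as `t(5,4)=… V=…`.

span = t_max - t_min = 3.6 - 0.79 = 2.810
L(5,4) = 169, L_eff = 1 - 169/255 = 0.337255 (inverted)
t(5,4) = 3.6 - 2.810·0.337255 = 2.652
Σt over all 9·7 pixels = 141.938
V = pitch²·Σt = 1.91²·141.938 = 517.804

t(5,4)=2.652 V=517.804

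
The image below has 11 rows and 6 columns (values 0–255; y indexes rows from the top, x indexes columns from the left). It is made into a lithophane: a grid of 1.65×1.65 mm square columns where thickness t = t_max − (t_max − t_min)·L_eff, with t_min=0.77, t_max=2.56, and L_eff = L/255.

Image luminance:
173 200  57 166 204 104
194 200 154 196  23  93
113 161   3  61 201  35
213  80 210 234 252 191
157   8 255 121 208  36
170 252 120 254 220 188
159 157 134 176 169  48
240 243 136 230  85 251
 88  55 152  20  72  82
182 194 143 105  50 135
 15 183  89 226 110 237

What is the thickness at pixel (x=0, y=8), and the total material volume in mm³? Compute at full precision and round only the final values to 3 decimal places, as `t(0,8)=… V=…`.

span = t_max - t_min = 2.56 - 0.77 = 1.790
L(0,8) = 88, L_eff = 88/255 = 0.345098
t(0,8) = 2.56 - 1.790·0.345098 = 1.942
Σt over all 11·6 pixels = 151589/1500 ≈ 101.0593333
V = pitch²·Σt = 1.65²·151589/1500 = 275.134

t(0,8)=1.942 V=275.134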